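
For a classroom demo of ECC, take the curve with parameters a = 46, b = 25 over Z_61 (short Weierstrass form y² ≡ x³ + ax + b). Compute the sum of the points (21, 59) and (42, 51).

(21, 59) + (42, 51). λ = (51 - 59)/(42 - 21) ≡ 53/21 mod 61. 21⁻¹ ≡ 32 (mod 61), so λ ≡ 49.
  x = λ² - 21 - 42 = 2401 - 63 ≡ 20; y = λ·(21 - 20) - 59 ≡ 51. → (20, 51)

(20, 51)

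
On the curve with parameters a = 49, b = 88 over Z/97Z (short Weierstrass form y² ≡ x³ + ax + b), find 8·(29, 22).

Write G = (29, 22).
Double-and-add on 8 = (1000)₂. Start with G = (29, 22) for the leading 1-bit.
double: tangent at (29, 22): λ = (3·29² + 49)/(2·22) ≡ 50/44. 44⁻¹ ≡ 86 (mod 97) since 44·86 = 3784 ≡ 1, so λ ≡ 50·86 ≡ 32.
  x = λ² - 29 - 29 = 1024 - 58 ≡ 93; y = λ·(29 - 93) - 22 ≡ 64. → (93, 64)
double: tangent at (93, 64): λ = (3·93² + 49)/(2·64) ≡ 0/31. 31⁻¹ ≡ 72 (mod 97) since 31·72 = 2232 ≡ 1, so λ ≡ 0·72 ≡ 0.
  x = λ² - 93 - 93 = 0 - 186 ≡ 8; y = λ·(93 - 8) - 64 ≡ 33. → (8, 33)
double: tangent at (8, 33): λ = (3·8² + 49)/(2·33) ≡ 47/66. 66⁻¹ ≡ 25 (mod 97), so λ ≡ 47·25 ≡ 11.
  x = λ² - 8 - 8 = 121 - 16 ≡ 8; y = λ·(8 - 8) - 33 ≡ 64. → (8, 64)

(8, 64)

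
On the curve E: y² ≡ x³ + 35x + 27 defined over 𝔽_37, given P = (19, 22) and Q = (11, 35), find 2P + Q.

(23, 30)

First 2P:
Repeated addition: build up to 2P.
2P: tangent at (19, 22): λ = (3·19² + 35)/(2·22) ≡ 8/7. 7⁻¹ ≡ 16 (mod 37) since 7·16 = 112 ≡ 1, so λ ≡ 8·16 ≡ 17.
  x = λ² - 19 - 19 = 289 - 38 ≡ 29; y = λ·(19 - 29) - 22 ≡ 30. → (29, 30)
2P = (29, 30).
Finally 2P + Q:
(29, 30) + (11, 35). λ = (35 - 30)/(11 - 29) ≡ 5/19 mod 37. 19⁻¹ ≡ 2 (mod 37), so λ ≡ 10.
  x = λ² - 29 - 11 = 100 - 40 ≡ 23; y = λ·(29 - 23) - 30 ≡ 30. → (23, 30)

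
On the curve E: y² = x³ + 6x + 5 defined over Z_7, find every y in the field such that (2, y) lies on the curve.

2, 5

x³ + 6x + 5 = 25 ≡ 4 (mod 7).
Square roots of 4 mod 7: 2 and 5 (since 2² = 4 ≡ 4).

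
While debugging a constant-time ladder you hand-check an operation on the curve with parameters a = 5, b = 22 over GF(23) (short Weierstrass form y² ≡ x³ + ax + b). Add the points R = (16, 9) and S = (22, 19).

(16, 9) + (22, 19). λ = (19 - 9)/(22 - 16) ≡ 10/6 mod 23. 6⁻¹ ≡ 4 (mod 23) since 6·4 = 24 ≡ 1, so λ ≡ 17.
  x = λ² - 16 - 22 = 289 - 38 ≡ 21; y = λ·(16 - 21) - 9 ≡ 21. → (21, 21)

(21, 21)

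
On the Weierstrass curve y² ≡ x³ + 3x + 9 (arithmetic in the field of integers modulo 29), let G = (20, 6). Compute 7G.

(8, 9)

Double-and-add on 7 = (111)₂. Start with G = (20, 6) for the leading 1-bit.
double: tangent at (20, 6): λ = (3·20² + 3)/(2·6) ≡ 14/12. 12⁻¹ ≡ 17 (mod 29), so λ ≡ 14·17 ≡ 6.
  x = λ² - 20 - 20 = 36 - 40 ≡ 25; y = λ·(20 - 25) - 6 ≡ 22. → (25, 22)
add G: (25, 22) + (20, 6). λ = (6 - 22)/(20 - 25) ≡ 13/24 mod 29. 24⁻¹ ≡ 23 (mod 29) since 24·23 = 552 ≡ 1, so λ ≡ 9.
  x = λ² - 25 - 20 = 81 - 45 ≡ 7; y = λ·(25 - 7) - 22 ≡ 24. → (7, 24)
double: tangent at (7, 24): λ = (3·7² + 3)/(2·24) ≡ 5/19. 19⁻¹ ≡ 26 (mod 29), so λ ≡ 5·26 ≡ 14.
  x = λ² - 7 - 7 = 196 - 14 ≡ 8; y = λ·(7 - 8) - 24 ≡ 20. → (8, 20)
add G: (8, 20) + (20, 6). λ = (6 - 20)/(20 - 8) ≡ 15/12 mod 29. 12⁻¹ ≡ 17 (mod 29), so λ ≡ 23.
  x = λ² - 8 - 20 = 529 - 28 ≡ 8; y = λ·(8 - 8) - 20 ≡ 9. → (8, 9)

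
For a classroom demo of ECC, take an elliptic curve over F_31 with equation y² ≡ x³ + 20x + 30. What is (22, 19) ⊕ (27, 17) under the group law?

(2, 4)

(22, 19) + (27, 17). λ = (17 - 19)/(27 - 22) ≡ 29/5 mod 31. 5⁻¹ ≡ 25 (mod 31) since 5·25 = 125 ≡ 1, so λ ≡ 12.
  x = λ² - 22 - 27 = 144 - 49 ≡ 2; y = λ·(22 - 2) - 19 ≡ 4. → (2, 4)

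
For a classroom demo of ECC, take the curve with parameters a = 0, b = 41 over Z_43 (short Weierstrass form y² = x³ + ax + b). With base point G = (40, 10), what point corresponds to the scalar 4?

Repeated addition: build up to 4G.
2G: tangent at (40, 10): λ = (3·40² + 0)/(2·10) ≡ 27/20. 20⁻¹ ≡ 28 (mod 43) since 20·28 = 560 ≡ 1, so λ ≡ 27·28 ≡ 25.
  x = λ² - 40 - 40 = 625 - 80 ≡ 29; y = λ·(40 - 29) - 10 ≡ 7. → (29, 7)
3G: (29, 7) + (40, 10). λ = (10 - 7)/(40 - 29) ≡ 3/11 mod 43. 11⁻¹ ≡ 4 (mod 43) since 11·4 = 44 ≡ 1, so λ ≡ 12.
  x = λ² - 29 - 40 = 144 - 69 ≡ 32; y = λ·(29 - 32) - 7 ≡ 0. → (32, 0)
4G: (32, 0) + (40, 10). λ = (10 - 0)/(40 - 32) ≡ 10/8 mod 43. 8⁻¹ ≡ 27 (mod 43) since 8·27 = 216 ≡ 1, so λ ≡ 12.
  x = λ² - 32 - 40 = 144 - 72 ≡ 29; y = λ·(32 - 29) - 0 ≡ 36. → (29, 36)

(29, 36)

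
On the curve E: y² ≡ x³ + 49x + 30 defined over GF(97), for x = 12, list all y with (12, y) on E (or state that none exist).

42, 55

x³ + 49x + 30 = 2346 ≡ 18 (mod 97).
Square roots of 18 mod 97: 42 and 55 (since 42² = 1764 ≡ 18).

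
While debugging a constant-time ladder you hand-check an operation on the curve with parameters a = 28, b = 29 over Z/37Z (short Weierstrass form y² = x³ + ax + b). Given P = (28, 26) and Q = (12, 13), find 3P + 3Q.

First 3P:
Repeated addition: build up to 3P.
2P: tangent at (28, 26): λ = (3·28² + 28)/(2·26) ≡ 12/15. 15⁻¹ ≡ 5 (mod 37) since 15·5 = 75 ≡ 1, so λ ≡ 12·5 ≡ 23.
  x = λ² - 28 - 28 = 529 - 56 ≡ 29; y = λ·(28 - 29) - 26 ≡ 25. → (29, 25)
3P: (29, 25) + (28, 26). λ = (26 - 25)/(28 - 29) ≡ 1/36 mod 37. 36⁻¹ ≡ 36 (mod 37) since 36·36 = 1296 ≡ 1, so λ ≡ 36.
  x = λ² - 29 - 28 = 1296 - 57 ≡ 18; y = λ·(29 - 18) - 25 ≡ 1. → (18, 1)
3P = (18, 1).
Next 3Q:
Repeated addition: build up to 3Q.
2Q: tangent at (12, 13): λ = (3·12² + 28)/(2·13) ≡ 16/26. 26⁻¹ ≡ 10 (mod 37) since 26·10 = 260 ≡ 1, so λ ≡ 16·10 ≡ 12.
  x = λ² - 12 - 12 = 144 - 24 ≡ 9; y = λ·(12 - 9) - 13 ≡ 23. → (9, 23)
3Q: (9, 23) + (12, 13). λ = (13 - 23)/(12 - 9) ≡ 27/3 mod 37. 3⁻¹ ≡ 25 (mod 37), so λ ≡ 9.
  x = λ² - 9 - 12 = 81 - 21 ≡ 23; y = λ·(9 - 23) - 23 ≡ 36. → (23, 36)
3Q = (23, 36).
Finally 3P + 3Q:
(18, 1) + (23, 36). λ = (36 - 1)/(23 - 18) ≡ 35/5 mod 37. 5⁻¹ ≡ 15 (mod 37) since 5·15 = 75 ≡ 1, so λ ≡ 7.
  x = λ² - 18 - 23 = 49 - 41 ≡ 8; y = λ·(18 - 8) - 1 ≡ 32. → (8, 32)

(8, 32)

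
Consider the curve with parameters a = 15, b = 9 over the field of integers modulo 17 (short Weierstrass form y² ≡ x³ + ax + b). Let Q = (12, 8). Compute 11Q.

(13, 2)

Repeated addition: build up to 11Q.
2Q: tangent at (12, 8): λ = (3·12² + 15)/(2·8) ≡ 5/16. 16⁻¹ ≡ 16 (mod 17), so λ ≡ 5·16 ≡ 12.
  x = λ² - 12 - 12 = 144 - 24 ≡ 1; y = λ·(12 - 1) - 8 ≡ 5. → (1, 5)
3Q: (1, 5) + (12, 8). λ = (8 - 5)/(12 - 1) ≡ 3/11 mod 17. 11⁻¹ ≡ 14 (mod 17) since 11·14 = 154 ≡ 1, so λ ≡ 8.
  x = λ² - 1 - 12 = 64 - 13 ≡ 0; y = λ·(1 - 0) - 5 ≡ 3. → (0, 3)
4Q: (0, 3) + (12, 8). λ = (8 - 3)/(12 - 0) ≡ 5/12 mod 17. 12⁻¹ ≡ 10 (mod 17) since 12·10 = 120 ≡ 1, so λ ≡ 16.
  x = λ² - 0 - 12 = 256 - 12 ≡ 6; y = λ·(0 - 6) - 3 ≡ 3. → (6, 3)
5Q: (6, 3) + (12, 8). λ = (8 - 3)/(12 - 6) ≡ 5/6 mod 17. 6⁻¹ ≡ 3 (mod 17), so λ ≡ 15.
  x = λ² - 6 - 12 = 225 - 18 ≡ 3; y = λ·(6 - 3) - 3 ≡ 8. → (3, 8)
6Q: (3, 8) + (12, 8). λ = (8 - 8)/(12 - 3) ≡ 0/9 mod 17. 9⁻¹ ≡ 2 (mod 17), so λ ≡ 0.
  x = λ² - 3 - 12 = 0 - 15 ≡ 2; y = λ·(3 - 2) - 8 ≡ 9. → (2, 9)
7Q: (2, 9) + (12, 8). λ = (8 - 9)/(12 - 2) ≡ 16/10 mod 17. 10⁻¹ ≡ 12 (mod 17), so λ ≡ 5.
  x = λ² - 2 - 12 = 25 - 14 ≡ 11; y = λ·(2 - 11) - 9 ≡ 14. → (11, 14)
8Q: (11, 14) + (12, 8). λ = (8 - 14)/(12 - 11) ≡ 11/1 mod 17. 1⁻¹ ≡ 1 (mod 17) since 1·1 = 1 ≡ 1, so λ ≡ 11.
  x = λ² - 11 - 12 = 121 - 23 ≡ 13; y = λ·(11 - 13) - 14 ≡ 15. → (13, 15)
9Q: (13, 15) + (12, 8). λ = (8 - 15)/(12 - 13) ≡ 10/16 mod 17. 16⁻¹ ≡ 16 (mod 17), so λ ≡ 7.
  x = λ² - 13 - 12 = 49 - 25 ≡ 7; y = λ·(13 - 7) - 15 ≡ 10. → (7, 10)
10Q: (7, 10) + (12, 8). λ = (8 - 10)/(12 - 7) ≡ 15/5 mod 17. 5⁻¹ ≡ 7 (mod 17), so λ ≡ 3.
  x = λ² - 7 - 12 = 9 - 19 ≡ 7; y = λ·(7 - 7) - 10 ≡ 7. → (7, 7)
11Q: (7, 7) + (12, 8). λ = (8 - 7)/(12 - 7) ≡ 1/5 mod 17. 5⁻¹ ≡ 7 (mod 17) since 5·7 = 35 ≡ 1, so λ ≡ 7.
  x = λ² - 7 - 12 = 49 - 19 ≡ 13; y = λ·(7 - 13) - 7 ≡ 2. → (13, 2)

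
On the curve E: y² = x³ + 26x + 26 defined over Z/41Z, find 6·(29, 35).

(19, 9)

Write Q = (29, 35).
Double-and-add on 6 = (110)₂. Start with Q = (29, 35) for the leading 1-bit.
double: tangent at (29, 35): λ = (3·29² + 26)/(2·35) ≡ 7/29. 29⁻¹ ≡ 17 (mod 41), so λ ≡ 7·17 ≡ 37.
  x = λ² - 29 - 29 = 1369 - 58 ≡ 40; y = λ·(29 - 40) - 35 ≡ 9. → (40, 9)
add Q: (40, 9) + (29, 35). λ = (35 - 9)/(29 - 40) ≡ 26/30 mod 41. 30⁻¹ ≡ 26 (mod 41), so λ ≡ 20.
  x = λ² - 40 - 29 = 400 - 69 ≡ 3; y = λ·(40 - 3) - 9 ≡ 34. → (3, 34)
double: tangent at (3, 34): λ = (3·3² + 26)/(2·34) ≡ 12/27. 27⁻¹ ≡ 38 (mod 41), so λ ≡ 12·38 ≡ 5.
  x = λ² - 3 - 3 = 25 - 6 ≡ 19; y = λ·(3 - 19) - 34 ≡ 9. → (19, 9)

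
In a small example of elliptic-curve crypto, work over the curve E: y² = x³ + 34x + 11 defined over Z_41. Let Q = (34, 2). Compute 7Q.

Repeated addition: build up to 7Q.
2Q: tangent at (34, 2): λ = (3·34² + 34)/(2·2) ≡ 17/4. 4⁻¹ ≡ 31 (mod 41) since 4·31 = 124 ≡ 1, so λ ≡ 17·31 ≡ 35.
  x = λ² - 34 - 34 = 1225 - 68 ≡ 9; y = λ·(34 - 9) - 2 ≡ 12. → (9, 12)
3Q: (9, 12) + (34, 2). λ = (2 - 12)/(34 - 9) ≡ 31/25 mod 41. 25⁻¹ ≡ 23 (mod 41) since 25·23 = 575 ≡ 1, so λ ≡ 16.
  x = λ² - 9 - 34 = 256 - 43 ≡ 8; y = λ·(9 - 8) - 12 ≡ 4. → (8, 4)
4Q: (8, 4) + (34, 2). λ = (2 - 4)/(34 - 8) ≡ 39/26 mod 41. 26⁻¹ ≡ 30 (mod 41) since 26·30 = 780 ≡ 1, so λ ≡ 22.
  x = λ² - 8 - 34 = 484 - 42 ≡ 32; y = λ·(8 - 32) - 4 ≡ 1. → (32, 1)
5Q: (32, 1) + (34, 2). λ = (2 - 1)/(34 - 32) ≡ 1/2 mod 41. 2⁻¹ ≡ 21 (mod 41) since 2·21 = 42 ≡ 1, so λ ≡ 21.
  x = λ² - 32 - 34 = 441 - 66 ≡ 6; y = λ·(32 - 6) - 1 ≡ 12. → (6, 12)
6Q: (6, 12) + (34, 2). λ = (2 - 12)/(34 - 6) ≡ 31/28 mod 41. 28⁻¹ ≡ 22 (mod 41), so λ ≡ 26.
  x = λ² - 6 - 34 = 676 - 40 ≡ 21; y = λ·(6 - 21) - 12 ≡ 8. → (21, 8)
7Q: (21, 8) + (34, 2). λ = (2 - 8)/(34 - 21) ≡ 35/13 mod 41. 13⁻¹ ≡ 19 (mod 41), so λ ≡ 9.
  x = λ² - 21 - 34 = 81 - 55 ≡ 26; y = λ·(21 - 26) - 8 ≡ 29. → (26, 29)

(26, 29)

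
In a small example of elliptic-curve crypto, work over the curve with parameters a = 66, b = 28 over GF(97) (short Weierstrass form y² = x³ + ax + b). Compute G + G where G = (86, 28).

tangent at (86, 28): λ = (3·86² + 66)/(2·28) ≡ 41/56. 56⁻¹ ≡ 26 (mod 97), so λ ≡ 41·26 ≡ 96.
  x = λ² - 86 - 86 = 9216 - 172 ≡ 23; y = λ·(86 - 23) - 28 ≡ 6. → (23, 6)

(23, 6)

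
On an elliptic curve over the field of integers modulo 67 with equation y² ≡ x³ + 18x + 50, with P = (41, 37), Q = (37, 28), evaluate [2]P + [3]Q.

(39, 21)

First 2P:
Repeated addition: build up to 2P.
2P: tangent at (41, 37): λ = (3·41² + 18)/(2·37) ≡ 36/7. 7⁻¹ ≡ 48 (mod 67), so λ ≡ 36·48 ≡ 53.
  x = λ² - 41 - 41 = 2809 - 82 ≡ 47; y = λ·(41 - 47) - 37 ≡ 47. → (47, 47)
2P = (47, 47).
Next 3Q:
Repeated addition: build up to 3Q.
2Q: tangent at (37, 28): λ = (3·37² + 18)/(2·28) ≡ 38/56. 56⁻¹ ≡ 6 (mod 67), so λ ≡ 38·6 ≡ 27.
  x = λ² - 37 - 37 = 729 - 74 ≡ 52; y = λ·(37 - 52) - 28 ≡ 36. → (52, 36)
3Q: (52, 36) + (37, 28). λ = (28 - 36)/(37 - 52) ≡ 59/52 mod 67. 52⁻¹ ≡ 58 (mod 67), so λ ≡ 5.
  x = λ² - 52 - 37 = 25 - 89 ≡ 3; y = λ·(52 - 3) - 36 ≡ 8. → (3, 8)
3Q = (3, 8).
Finally 2P + 3Q:
(47, 47) + (3, 8). λ = (8 - 47)/(3 - 47) ≡ 28/23 mod 67. 23⁻¹ ≡ 35 (mod 67) since 23·35 = 805 ≡ 1, so λ ≡ 42.
  x = λ² - 47 - 3 = 1764 - 50 ≡ 39; y = λ·(47 - 39) - 47 ≡ 21. → (39, 21)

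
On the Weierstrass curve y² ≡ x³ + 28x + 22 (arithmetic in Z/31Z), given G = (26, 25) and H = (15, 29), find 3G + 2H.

First 3G:
Repeated addition: build up to 3G.
2G: tangent at (26, 25): λ = (3·26² + 28)/(2·25) ≡ 10/19. 19⁻¹ ≡ 18 (mod 31) since 19·18 = 342 ≡ 1, so λ ≡ 10·18 ≡ 25.
  x = λ² - 26 - 26 = 625 - 52 ≡ 15; y = λ·(26 - 15) - 25 ≡ 2. → (15, 2)
3G: (15, 2) + (26, 25). λ = (25 - 2)/(26 - 15) ≡ 23/11 mod 31. 11⁻¹ ≡ 17 (mod 31) since 11·17 = 187 ≡ 1, so λ ≡ 19.
  x = λ² - 15 - 26 = 361 - 41 ≡ 10; y = λ·(15 - 10) - 2 ≡ 0. → (10, 0)
3G = (10, 0).
Next 2H:
Repeated addition: build up to 2H.
2H: tangent at (15, 29): λ = (3·15² + 28)/(2·29) ≡ 21/27. 27⁻¹ ≡ 23 (mod 31) since 27·23 = 621 ≡ 1, so λ ≡ 21·23 ≡ 18.
  x = λ² - 15 - 15 = 324 - 30 ≡ 15; y = λ·(15 - 15) - 29 ≡ 2. → (15, 2)
2H = (15, 2).
Finally 3G + 2H:
(10, 0) + (15, 2). λ = (2 - 0)/(15 - 10) ≡ 2/5 mod 31. 5⁻¹ ≡ 25 (mod 31) since 5·25 = 125 ≡ 1, so λ ≡ 19.
  x = λ² - 10 - 15 = 361 - 25 ≡ 26; y = λ·(10 - 26) - 0 ≡ 6. → (26, 6)

(26, 6)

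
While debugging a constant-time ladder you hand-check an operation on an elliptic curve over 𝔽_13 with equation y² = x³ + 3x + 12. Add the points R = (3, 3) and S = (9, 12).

(3, 3) + (9, 12). λ = (12 - 3)/(9 - 3) ≡ 9/6 mod 13. 6⁻¹ ≡ 11 (mod 13) since 6·11 = 66 ≡ 1, so λ ≡ 8.
  x = λ² - 3 - 9 = 64 - 12 ≡ 0; y = λ·(3 - 0) - 3 ≡ 8. → (0, 8)

(0, 8)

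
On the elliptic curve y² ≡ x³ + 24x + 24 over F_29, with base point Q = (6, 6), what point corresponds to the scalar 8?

Double-and-add on 8 = (1000)₂. Start with Q = (6, 6) for the leading 1-bit.
double: tangent at (6, 6): λ = (3·6² + 24)/(2·6) ≡ 16/12. 12⁻¹ ≡ 17 (mod 29), so λ ≡ 16·17 ≡ 11.
  x = λ² - 6 - 6 = 121 - 12 ≡ 22; y = λ·(6 - 22) - 6 ≡ 21. → (22, 21)
double: tangent at (22, 21): λ = (3·22² + 24)/(2·21) ≡ 26/13. 13⁻¹ ≡ 9 (mod 29), so λ ≡ 26·9 ≡ 2.
  x = λ² - 22 - 22 = 4 - 44 ≡ 18; y = λ·(22 - 18) - 21 ≡ 16. → (18, 16)
double: tangent at (18, 16): λ = (3·18² + 24)/(2·16) ≡ 10/3. 3⁻¹ ≡ 10 (mod 29), so λ ≡ 10·10 ≡ 13.
  x = λ² - 18 - 18 = 169 - 36 ≡ 17; y = λ·(18 - 17) - 16 ≡ 26. → (17, 26)

(17, 26)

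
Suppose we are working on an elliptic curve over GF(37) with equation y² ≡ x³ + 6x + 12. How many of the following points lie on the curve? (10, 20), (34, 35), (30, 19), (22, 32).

(10, 20): 20² ≡ 30, rhs ≡ 36 → off.
(34, 35): 35² ≡ 4, rhs ≡ 4 → on.
(30, 19): 19² ≡ 28, rhs ≡ 34 → off.
(22, 32): 32² ≡ 25, rhs ≡ 25 → on.

2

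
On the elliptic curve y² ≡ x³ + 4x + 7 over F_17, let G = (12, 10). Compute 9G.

(15, 5)

Repeated addition: build up to 9G.
2G: tangent at (12, 10): λ = (3·12² + 4)/(2·10) ≡ 11/3. 3⁻¹ ≡ 6 (mod 17), so λ ≡ 11·6 ≡ 15.
  x = λ² - 12 - 12 = 225 - 24 ≡ 14; y = λ·(12 - 14) - 10 ≡ 11. → (14, 11)
3G: (14, 11) + (12, 10). λ = (10 - 11)/(12 - 14) ≡ 16/15 mod 17. 15⁻¹ ≡ 8 (mod 17) since 15·8 = 120 ≡ 1, so λ ≡ 9.
  x = λ² - 14 - 12 = 81 - 26 ≡ 4; y = λ·(14 - 4) - 11 ≡ 11. → (4, 11)
4G: (4, 11) + (12, 10). λ = (10 - 11)/(12 - 4) ≡ 16/8 mod 17. 8⁻¹ ≡ 15 (mod 17) since 8·15 = 120 ≡ 1, so λ ≡ 2.
  x = λ² - 4 - 12 = 4 - 16 ≡ 5; y = λ·(4 - 5) - 11 ≡ 4. → (5, 4)
5G: (5, 4) + (12, 10). λ = (10 - 4)/(12 - 5) ≡ 6/7 mod 17. 7⁻¹ ≡ 5 (mod 17), so λ ≡ 13.
  x = λ² - 5 - 12 = 169 - 17 ≡ 16; y = λ·(5 - 16) - 4 ≡ 6. → (16, 6)
6G: (16, 6) + (12, 10). λ = (10 - 6)/(12 - 16) ≡ 4/13 mod 17. 13⁻¹ ≡ 4 (mod 17), so λ ≡ 16.
  x = λ² - 16 - 12 = 256 - 28 ≡ 7; y = λ·(16 - 7) - 6 ≡ 2. → (7, 2)
7G: (7, 2) + (12, 10). λ = (10 - 2)/(12 - 7) ≡ 8/5 mod 17. 5⁻¹ ≡ 7 (mod 17), so λ ≡ 5.
  x = λ² - 7 - 12 = 25 - 19 ≡ 6; y = λ·(7 - 6) - 2 ≡ 3. → (6, 3)
8G: (6, 3) + (12, 10). λ = (10 - 3)/(12 - 6) ≡ 7/6 mod 17. 6⁻¹ ≡ 3 (mod 17), so λ ≡ 4.
  x = λ² - 6 - 12 = 16 - 18 ≡ 15; y = λ·(6 - 15) - 3 ≡ 12. → (15, 12)
9G: (15, 12) + (12, 10). λ = (10 - 12)/(12 - 15) ≡ 15/14 mod 17. 14⁻¹ ≡ 11 (mod 17) since 14·11 = 154 ≡ 1, so λ ≡ 12.
  x = λ² - 15 - 12 = 144 - 27 ≡ 15; y = λ·(15 - 15) - 12 ≡ 5. → (15, 5)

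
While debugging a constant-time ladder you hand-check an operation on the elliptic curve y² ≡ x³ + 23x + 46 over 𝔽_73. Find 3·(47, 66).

(0, 22)

Write Q = (47, 66).
Repeated addition: build up to 3Q.
2Q: tangent at (47, 66): λ = (3·47² + 23)/(2·66) ≡ 7/59. 59⁻¹ ≡ 26 (mod 73), so λ ≡ 7·26 ≡ 36.
  x = λ² - 47 - 47 = 1296 - 94 ≡ 34; y = λ·(47 - 34) - 66 ≡ 37. → (34, 37)
3Q: (34, 37) + (47, 66). λ = (66 - 37)/(47 - 34) ≡ 29/13 mod 73. 13⁻¹ ≡ 45 (mod 73), so λ ≡ 64.
  x = λ² - 34 - 47 = 4096 - 81 ≡ 0; y = λ·(34 - 0) - 37 ≡ 22. → (0, 22)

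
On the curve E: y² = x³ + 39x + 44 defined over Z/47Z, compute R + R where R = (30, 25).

tangent at (30, 25): λ = (3·30² + 39)/(2·25) ≡ 13/3. 3⁻¹ ≡ 16 (mod 47), so λ ≡ 13·16 ≡ 20.
  x = λ² - 30 - 30 = 400 - 60 ≡ 11; y = λ·(30 - 11) - 25 ≡ 26. → (11, 26)

(11, 26)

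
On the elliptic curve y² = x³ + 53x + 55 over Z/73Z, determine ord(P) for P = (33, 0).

2P: (33, 0) + (33, 0): same x and y₁ ≡ -y₂, so the sum is O.
2P = O, so the order is 2.

2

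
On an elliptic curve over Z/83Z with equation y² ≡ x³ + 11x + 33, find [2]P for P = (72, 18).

tangent at (72, 18): λ = (3·72² + 11)/(2·18) ≡ 42/36. 36⁻¹ ≡ 30 (mod 83), so λ ≡ 42·30 ≡ 15.
  x = λ² - 72 - 72 = 225 - 144 ≡ 81; y = λ·(72 - 81) - 18 ≡ 13. → (81, 13)

(81, 13)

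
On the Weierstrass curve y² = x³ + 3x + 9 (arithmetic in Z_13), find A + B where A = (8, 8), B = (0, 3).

(6, 3)

(8, 8) + (0, 3). λ = (3 - 8)/(0 - 8) ≡ 8/5 mod 13. 5⁻¹ ≡ 8 (mod 13) since 5·8 = 40 ≡ 1, so λ ≡ 12.
  x = λ² - 8 - 0 = 144 - 8 ≡ 6; y = λ·(8 - 6) - 8 ≡ 3. → (6, 3)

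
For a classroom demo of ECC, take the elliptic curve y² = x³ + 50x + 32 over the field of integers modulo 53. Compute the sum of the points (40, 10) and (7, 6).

(23, 29)

(40, 10) + (7, 6). λ = (6 - 10)/(7 - 40) ≡ 49/20 mod 53. 20⁻¹ ≡ 8 (mod 53), so λ ≡ 21.
  x = λ² - 40 - 7 = 441 - 47 ≡ 23; y = λ·(40 - 23) - 10 ≡ 29. → (23, 29)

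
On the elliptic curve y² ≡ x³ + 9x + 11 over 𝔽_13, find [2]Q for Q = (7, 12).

(12, 1)

tangent at (7, 12): λ = (3·7² + 9)/(2·12) ≡ 0/11. 11⁻¹ ≡ 6 (mod 13), so λ ≡ 0·6 ≡ 0.
  x = λ² - 7 - 7 = 0 - 14 ≡ 12; y = λ·(7 - 12) - 12 ≡ 1. → (12, 1)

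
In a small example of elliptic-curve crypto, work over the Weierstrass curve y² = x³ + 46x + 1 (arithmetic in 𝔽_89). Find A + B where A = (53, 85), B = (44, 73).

(53, 85) + (44, 73). λ = (73 - 85)/(44 - 53) ≡ 77/80 mod 89. 80⁻¹ ≡ 79 (mod 89) since 80·79 = 6320 ≡ 1, so λ ≡ 31.
  x = λ² - 53 - 44 = 961 - 97 ≡ 63; y = λ·(53 - 63) - 85 ≡ 50. → (63, 50)

(63, 50)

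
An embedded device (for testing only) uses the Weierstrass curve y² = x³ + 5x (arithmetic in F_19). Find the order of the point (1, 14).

2P: tangent at (1, 14): λ = (3·1² + 5)/(2·14) ≡ 8/9. 9⁻¹ ≡ 17 (mod 19) since 9·17 = 153 ≡ 1, so λ ≡ 8·17 ≡ 3.
  x = λ² - 1 - 1 = 9 - 2 ≡ 7; y = λ·(1 - 7) - 14 ≡ 6. → (7, 6)
3P: (7, 6) + (1, 14). λ = (14 - 6)/(1 - 7) ≡ 8/13 mod 19. 13⁻¹ ≡ 3 (mod 19), so λ ≡ 5.
  x = λ² - 7 - 1 = 25 - 8 ≡ 17; y = λ·(7 - 17) - 6 ≡ 1. → (17, 1)
4P: (17, 1) + (1, 14). λ = (14 - 1)/(1 - 17) ≡ 13/3 mod 19. 3⁻¹ ≡ 13 (mod 19) since 3·13 = 39 ≡ 1, so λ ≡ 17.
  x = λ² - 17 - 1 = 289 - 18 ≡ 5; y = λ·(17 - 5) - 1 ≡ 13. → (5, 13)
5P: (5, 13) + (1, 14). λ = (14 - 13)/(1 - 5) ≡ 1/15 mod 19. 15⁻¹ ≡ 14 (mod 19) since 15·14 = 210 ≡ 1, so λ ≡ 14.
  x = λ² - 5 - 1 = 196 - 6 ≡ 0; y = λ·(5 - 0) - 13 ≡ 0. → (0, 0)
6P: (0, 0) + (1, 14). λ = (14 - 0)/(1 - 0) ≡ 14/1 mod 19. 1⁻¹ ≡ 1 (mod 19) since 1·1 = 1 ≡ 1, so λ ≡ 14.
  x = λ² - 0 - 1 = 196 - 1 ≡ 5; y = λ·(0 - 5) - 0 ≡ 6. → (5, 6)
7P: (5, 6) + (1, 14). λ = (14 - 6)/(1 - 5) ≡ 8/15 mod 19. 15⁻¹ ≡ 14 (mod 19), so λ ≡ 17.
  x = λ² - 5 - 1 = 289 - 6 ≡ 17; y = λ·(5 - 17) - 6 ≡ 18. → (17, 18)
8P: (17, 18) + (1, 14). λ = (14 - 18)/(1 - 17) ≡ 15/3 mod 19. 3⁻¹ ≡ 13 (mod 19) since 3·13 = 39 ≡ 1, so λ ≡ 5.
  x = λ² - 17 - 1 = 25 - 18 ≡ 7; y = λ·(17 - 7) - 18 ≡ 13. → (7, 13)
9P: (7, 13) + (1, 14). λ = (14 - 13)/(1 - 7) ≡ 1/13 mod 19. 13⁻¹ ≡ 3 (mod 19) since 13·3 = 39 ≡ 1, so λ ≡ 3.
  x = λ² - 7 - 1 = 9 - 8 ≡ 1; y = λ·(7 - 1) - 13 ≡ 5. → (1, 5)
10P: (1, 5) + (1, 14): same x and y₁ ≡ -y₂, so the sum is O.
10P = O, so the order is 10.

10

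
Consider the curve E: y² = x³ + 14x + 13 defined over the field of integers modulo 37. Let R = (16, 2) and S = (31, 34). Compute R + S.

(16, 2) + (31, 34). λ = (34 - 2)/(31 - 16) ≡ 32/15 mod 37. 15⁻¹ ≡ 5 (mod 37) since 15·5 = 75 ≡ 1, so λ ≡ 12.
  x = λ² - 16 - 31 = 144 - 47 ≡ 23; y = λ·(16 - 23) - 2 ≡ 25. → (23, 25)

(23, 25)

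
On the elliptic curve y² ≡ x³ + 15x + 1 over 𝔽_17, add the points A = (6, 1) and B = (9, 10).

(11, 1)

(6, 1) + (9, 10). λ = (10 - 1)/(9 - 6) ≡ 9/3 mod 17. 3⁻¹ ≡ 6 (mod 17), so λ ≡ 3.
  x = λ² - 6 - 9 = 9 - 15 ≡ 11; y = λ·(6 - 11) - 1 ≡ 1. → (11, 1)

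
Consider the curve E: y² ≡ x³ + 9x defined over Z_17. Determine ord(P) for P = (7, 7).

2P: tangent at (7, 7): λ = (3·7² + 9)/(2·7) ≡ 3/14. 14⁻¹ ≡ 11 (mod 17) since 14·11 = 154 ≡ 1, so λ ≡ 3·11 ≡ 16.
  x = λ² - 7 - 7 = 256 - 14 ≡ 4; y = λ·(7 - 4) - 7 ≡ 7. → (4, 7)
3P: (4, 7) + (7, 7). λ = (7 - 7)/(7 - 4) ≡ 0/3 mod 17. 3⁻¹ ≡ 6 (mod 17), so λ ≡ 0.
  x = λ² - 4 - 7 = 0 - 11 ≡ 6; y = λ·(4 - 6) - 7 ≡ 10. → (6, 10)
4P: (6, 10) + (7, 7). λ = (7 - 10)/(7 - 6) ≡ 14/1 mod 17. 1⁻¹ ≡ 1 (mod 17) since 1·1 = 1 ≡ 1, so λ ≡ 14.
  x = λ² - 6 - 7 = 196 - 13 ≡ 13; y = λ·(6 - 13) - 10 ≡ 11. → (13, 11)
5P: (13, 11) + (7, 7). λ = (7 - 11)/(7 - 13) ≡ 13/11 mod 17. 11⁻¹ ≡ 14 (mod 17) since 11·14 = 154 ≡ 1, so λ ≡ 12.
  x = λ² - 13 - 7 = 144 - 20 ≡ 5; y = λ·(13 - 5) - 11 ≡ 0. → (5, 0)
6P: (5, 0) + (7, 7). λ = (7 - 0)/(7 - 5) ≡ 7/2 mod 17. 2⁻¹ ≡ 9 (mod 17) since 2·9 = 18 ≡ 1, so λ ≡ 12.
  x = λ² - 5 - 7 = 144 - 12 ≡ 13; y = λ·(5 - 13) - 0 ≡ 6. → (13, 6)
7P: (13, 6) + (7, 7). λ = (7 - 6)/(7 - 13) ≡ 1/11 mod 17. 11⁻¹ ≡ 14 (mod 17) since 11·14 = 154 ≡ 1, so λ ≡ 14.
  x = λ² - 13 - 7 = 196 - 20 ≡ 6; y = λ·(13 - 6) - 6 ≡ 7. → (6, 7)
8P: (6, 7) + (7, 7). λ = (7 - 7)/(7 - 6) ≡ 0/1 mod 17. 1⁻¹ ≡ 1 (mod 17) since 1·1 = 1 ≡ 1, so λ ≡ 0.
  x = λ² - 6 - 7 = 0 - 13 ≡ 4; y = λ·(6 - 4) - 7 ≡ 10. → (4, 10)
9P: (4, 10) + (7, 7). λ = (7 - 10)/(7 - 4) ≡ 14/3 mod 17. 3⁻¹ ≡ 6 (mod 17), so λ ≡ 16.
  x = λ² - 4 - 7 = 256 - 11 ≡ 7; y = λ·(4 - 7) - 10 ≡ 10. → (7, 10)
10P: (7, 10) + (7, 7): same x and y₁ ≡ -y₂, so the sum is O.
10P = O, so the order is 10.

10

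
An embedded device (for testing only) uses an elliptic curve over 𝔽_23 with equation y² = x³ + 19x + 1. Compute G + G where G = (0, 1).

(4, 7)

tangent at (0, 1): λ = (3·0² + 19)/(2·1) ≡ 19/2. 2⁻¹ ≡ 12 (mod 23) since 2·12 = 24 ≡ 1, so λ ≡ 19·12 ≡ 21.
  x = λ² - 0 - 0 = 441 - 0 ≡ 4; y = λ·(0 - 4) - 1 ≡ 7. → (4, 7)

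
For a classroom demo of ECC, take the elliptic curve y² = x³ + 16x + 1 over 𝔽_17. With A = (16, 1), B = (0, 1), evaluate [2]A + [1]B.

(1, 1)

First 2A:
Repeated addition: build up to 2A.
2A: tangent at (16, 1): λ = (3·16² + 16)/(2·1) ≡ 2/2. 2⁻¹ ≡ 9 (mod 17) since 2·9 = 18 ≡ 1, so λ ≡ 2·9 ≡ 1.
  x = λ² - 16 - 16 = 1 - 32 ≡ 3; y = λ·(16 - 3) - 1 ≡ 12. → (3, 12)
2A = (3, 12).
Finally 2A + B:
(3, 12) + (0, 1). λ = (1 - 12)/(0 - 3) ≡ 6/14 mod 17. 14⁻¹ ≡ 11 (mod 17), so λ ≡ 15.
  x = λ² - 3 - 0 = 225 - 3 ≡ 1; y = λ·(3 - 1) - 12 ≡ 1. → (1, 1)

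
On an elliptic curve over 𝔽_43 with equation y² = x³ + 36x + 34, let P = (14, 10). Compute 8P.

Double-and-add on 8 = (1000)₂. Start with P = (14, 10) for the leading 1-bit.
double: tangent at (14, 10): λ = (3·14² + 36)/(2·10) ≡ 22/20. 20⁻¹ ≡ 28 (mod 43) since 20·28 = 560 ≡ 1, so λ ≡ 22·28 ≡ 14.
  x = λ² - 14 - 14 = 196 - 28 ≡ 39; y = λ·(14 - 39) - 10 ≡ 27. → (39, 27)
double: tangent at (39, 27): λ = (3·39² + 36)/(2·27) ≡ 41/11. 11⁻¹ ≡ 4 (mod 43), so λ ≡ 41·4 ≡ 35.
  x = λ² - 39 - 39 = 1225 - 78 ≡ 29; y = λ·(39 - 29) - 27 ≡ 22. → (29, 22)
double: tangent at (29, 22): λ = (3·29² + 36)/(2·22) ≡ 22/1. 1⁻¹ ≡ 1 (mod 43) since 1·1 = 1 ≡ 1, so λ ≡ 22·1 ≡ 22.
  x = λ² - 29 - 29 = 484 - 58 ≡ 39; y = λ·(29 - 39) - 22 ≡ 16. → (39, 16)

(39, 16)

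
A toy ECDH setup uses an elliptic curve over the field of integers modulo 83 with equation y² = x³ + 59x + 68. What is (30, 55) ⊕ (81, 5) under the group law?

(30, 55) + (81, 5). λ = (5 - 55)/(81 - 30) ≡ 33/51 mod 83. 51⁻¹ ≡ 70 (mod 83) since 51·70 = 3570 ≡ 1, so λ ≡ 69.
  x = λ² - 30 - 81 = 4761 - 111 ≡ 2; y = λ·(30 - 2) - 55 ≡ 51. → (2, 51)

(2, 51)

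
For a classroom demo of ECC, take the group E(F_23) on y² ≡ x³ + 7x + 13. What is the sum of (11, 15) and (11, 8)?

O

The two points share x = 11 and their y-coordinates satisfy 15 + 8 ≡ 0 (mod 23), so they are inverses. Their sum is O.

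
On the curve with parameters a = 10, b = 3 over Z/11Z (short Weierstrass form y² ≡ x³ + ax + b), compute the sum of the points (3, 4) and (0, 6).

(6, 9)

(3, 4) + (0, 6). λ = (6 - 4)/(0 - 3) ≡ 2/8 mod 11. 8⁻¹ ≡ 7 (mod 11), so λ ≡ 3.
  x = λ² - 3 - 0 = 9 - 3 ≡ 6; y = λ·(3 - 6) - 4 ≡ 9. → (6, 9)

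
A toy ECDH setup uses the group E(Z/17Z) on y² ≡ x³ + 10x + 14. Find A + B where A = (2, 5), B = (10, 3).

(4, 4)

(2, 5) + (10, 3). λ = (3 - 5)/(10 - 2) ≡ 15/8 mod 17. 8⁻¹ ≡ 15 (mod 17), so λ ≡ 4.
  x = λ² - 2 - 10 = 16 - 12 ≡ 4; y = λ·(2 - 4) - 5 ≡ 4. → (4, 4)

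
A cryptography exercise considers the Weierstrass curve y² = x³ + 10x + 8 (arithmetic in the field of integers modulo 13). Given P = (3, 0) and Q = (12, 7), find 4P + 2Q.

First 4P:
Double-and-add on 4 = (100)₂. Start with P = (3, 0) for the leading 1-bit.
double: (3, 0) + (3, 0): same x and y₁ ≡ -y₂, so the sum is 𝒪.
double: 𝒪 + 𝒪 = 𝒪 (identity).
4P = 𝒪.
Next 2Q:
Repeated addition: build up to 2Q.
2Q: tangent at (12, 7): λ = (3·12² + 10)/(2·7) ≡ 0/1. 1⁻¹ ≡ 1 (mod 13), so λ ≡ 0·1 ≡ 0.
  x = λ² - 12 - 12 = 0 - 24 ≡ 2; y = λ·(12 - 2) - 7 ≡ 6. → (2, 6)
2Q = (2, 6).
Finally 4P + 2Q:
𝒪 + (2, 6) = (2, 6) (identity).

(2, 6)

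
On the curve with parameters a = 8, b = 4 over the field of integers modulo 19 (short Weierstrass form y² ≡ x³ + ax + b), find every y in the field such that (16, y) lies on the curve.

x³ + 8x + 4 = 4228 ≡ 10 (mod 19).
10 is a non-residue mod 19; no y exists.

none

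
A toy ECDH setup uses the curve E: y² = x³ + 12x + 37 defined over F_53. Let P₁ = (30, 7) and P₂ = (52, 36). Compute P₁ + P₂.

(30, 7) + (52, 36). λ = (36 - 7)/(52 - 30) ≡ 29/22 mod 53. 22⁻¹ ≡ 41 (mod 53) since 22·41 = 902 ≡ 1, so λ ≡ 23.
  x = λ² - 30 - 52 = 529 - 82 ≡ 23; y = λ·(30 - 23) - 7 ≡ 48. → (23, 48)

(23, 48)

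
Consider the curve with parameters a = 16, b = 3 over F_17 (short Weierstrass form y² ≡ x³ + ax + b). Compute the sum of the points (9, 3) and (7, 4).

(9, 3) + (7, 4). λ = (4 - 3)/(7 - 9) ≡ 1/15 mod 17. 15⁻¹ ≡ 8 (mod 17) since 15·8 = 120 ≡ 1, so λ ≡ 8.
  x = λ² - 9 - 7 = 64 - 16 ≡ 14; y = λ·(9 - 14) - 3 ≡ 8. → (14, 8)

(14, 8)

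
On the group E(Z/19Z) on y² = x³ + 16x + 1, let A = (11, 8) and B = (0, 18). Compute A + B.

(6, 3)

(11, 8) + (0, 18). λ = (18 - 8)/(0 - 11) ≡ 10/8 mod 19. 8⁻¹ ≡ 12 (mod 19), so λ ≡ 6.
  x = λ² - 11 - 0 = 36 - 11 ≡ 6; y = λ·(11 - 6) - 8 ≡ 3. → (6, 3)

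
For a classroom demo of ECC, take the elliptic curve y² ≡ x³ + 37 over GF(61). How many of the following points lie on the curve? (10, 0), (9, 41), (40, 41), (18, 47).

3

(10, 0): 0² ≡ 0, rhs ≡ 0 → on.
(9, 41): 41² ≡ 34, rhs ≡ 34 → on.
(40, 41): 41² ≡ 34, rhs ≡ 48 → off.
(18, 47): 47² ≡ 13, rhs ≡ 13 → on.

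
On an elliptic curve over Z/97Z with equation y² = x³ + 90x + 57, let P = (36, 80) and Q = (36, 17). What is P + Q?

O

The two points share x = 36 and their y-coordinates satisfy 80 + 17 ≡ 0 (mod 97), so they are inverses. Their sum is O.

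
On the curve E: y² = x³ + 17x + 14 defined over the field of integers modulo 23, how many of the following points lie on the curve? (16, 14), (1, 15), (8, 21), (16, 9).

2

(16, 14): 14² ≡ 12, rhs ≡ 12 → on.
(1, 15): 15² ≡ 18, rhs ≡ 9 → off.
(8, 21): 21² ≡ 4, rhs ≡ 18 → off.
(16, 9): 9² ≡ 12, rhs ≡ 12 → on.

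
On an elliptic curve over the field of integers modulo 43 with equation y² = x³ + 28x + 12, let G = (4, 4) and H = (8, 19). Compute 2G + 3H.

(7, 11)

First 2G:
Repeated addition: build up to 2G.
2G: tangent at (4, 4): λ = (3·4² + 28)/(2·4) ≡ 33/8. 8⁻¹ ≡ 27 (mod 43), so λ ≡ 33·27 ≡ 31.
  x = λ² - 4 - 4 = 961 - 8 ≡ 7; y = λ·(4 - 7) - 4 ≡ 32. → (7, 32)
2G = (7, 32).
Next 3H:
Repeated addition: build up to 3H.
2H: tangent at (8, 19): λ = (3·8² + 28)/(2·19) ≡ 5/38. 38⁻¹ ≡ 17 (mod 43), so λ ≡ 5·17 ≡ 42.
  x = λ² - 8 - 8 = 1764 - 16 ≡ 28; y = λ·(8 - 28) - 19 ≡ 1. → (28, 1)
3H: (28, 1) + (8, 19). λ = (19 - 1)/(8 - 28) ≡ 18/23 mod 43. 23⁻¹ ≡ 15 (mod 43) since 23·15 = 345 ≡ 1, so λ ≡ 12.
  x = λ² - 28 - 8 = 144 - 36 ≡ 22; y = λ·(28 - 22) - 1 ≡ 28. → (22, 28)
3H = (22, 28).
Finally 2G + 3H:
(7, 32) + (22, 28). λ = (28 - 32)/(22 - 7) ≡ 39/15 mod 43. 15⁻¹ ≡ 23 (mod 43) since 15·23 = 345 ≡ 1, so λ ≡ 37.
  x = λ² - 7 - 22 = 1369 - 29 ≡ 7; y = λ·(7 - 7) - 32 ≡ 11. → (7, 11)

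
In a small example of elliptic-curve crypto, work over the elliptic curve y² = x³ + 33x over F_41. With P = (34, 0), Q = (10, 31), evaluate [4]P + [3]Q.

First 4P:
Double-and-add on 4 = (100)₂. Start with P = (34, 0) for the leading 1-bit.
double: (34, 0) + (34, 0): same x and y₁ ≡ -y₂, so the sum is 𝒪.
double: 𝒪 + 𝒪 = 𝒪 (identity).
4P = 𝒪.
Next 3Q:
Repeated addition: build up to 3Q.
2Q: tangent at (10, 31): λ = (3·10² + 33)/(2·31) ≡ 5/21. 21⁻¹ ≡ 2 (mod 41) since 21·2 = 42 ≡ 1, so λ ≡ 5·2 ≡ 10.
  x = λ² - 10 - 10 = 100 - 20 ≡ 39; y = λ·(10 - 39) - 31 ≡ 7. → (39, 7)
3Q: (39, 7) + (10, 31). λ = (31 - 7)/(10 - 39) ≡ 24/12 mod 41. 12⁻¹ ≡ 24 (mod 41), so λ ≡ 2.
  x = λ² - 39 - 10 = 4 - 49 ≡ 37; y = λ·(39 - 37) - 7 ≡ 38. → (37, 38)
3Q = (37, 38).
Finally 4P + 3Q:
𝒪 + (37, 38) = (37, 38) (identity).

(37, 38)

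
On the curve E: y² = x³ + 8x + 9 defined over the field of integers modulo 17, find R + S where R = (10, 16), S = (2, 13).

(7, 0)

(10, 16) + (2, 13). λ = (13 - 16)/(2 - 10) ≡ 14/9 mod 17. 9⁻¹ ≡ 2 (mod 17), so λ ≡ 11.
  x = λ² - 10 - 2 = 121 - 12 ≡ 7; y = λ·(10 - 7) - 16 ≡ 0. → (7, 0)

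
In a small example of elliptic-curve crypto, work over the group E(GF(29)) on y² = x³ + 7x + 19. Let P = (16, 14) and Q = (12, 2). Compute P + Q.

(16, 14) + (12, 2). λ = (2 - 14)/(12 - 16) ≡ 17/25 mod 29. 25⁻¹ ≡ 7 (mod 29), so λ ≡ 3.
  x = λ² - 16 - 12 = 9 - 28 ≡ 10; y = λ·(16 - 10) - 14 ≡ 4. → (10, 4)

(10, 4)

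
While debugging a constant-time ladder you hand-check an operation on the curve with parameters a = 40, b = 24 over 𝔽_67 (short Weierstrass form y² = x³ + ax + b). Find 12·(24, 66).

(32, 6)

Write P = (24, 66).
Repeated addition: build up to 12P.
2P: tangent at (24, 66): λ = (3·24² + 40)/(2·66) ≡ 26/65. 65⁻¹ ≡ 33 (mod 67) since 65·33 = 2145 ≡ 1, so λ ≡ 26·33 ≡ 54.
  x = λ² - 24 - 24 = 2916 - 48 ≡ 54; y = λ·(24 - 54) - 66 ≡ 56. → (54, 56)
3P: (54, 56) + (24, 66). λ = (66 - 56)/(24 - 54) ≡ 10/37 mod 67. 37⁻¹ ≡ 29 (mod 67), so λ ≡ 22.
  x = λ² - 54 - 24 = 484 - 78 ≡ 4; y = λ·(54 - 4) - 56 ≡ 39. → (4, 39)
4P: (4, 39) + (24, 66). λ = (66 - 39)/(24 - 4) ≡ 27/20 mod 67. 20⁻¹ ≡ 57 (mod 67), so λ ≡ 65.
  x = λ² - 4 - 24 = 4225 - 28 ≡ 43; y = λ·(4 - 43) - 39 ≡ 39. → (43, 39)
5P: (43, 39) + (24, 66). λ = (66 - 39)/(24 - 43) ≡ 27/48 mod 67. 48⁻¹ ≡ 7 (mod 67) since 48·7 = 336 ≡ 1, so λ ≡ 55.
  x = λ² - 43 - 24 = 3025 - 67 ≡ 10; y = λ·(43 - 10) - 39 ≡ 34. → (10, 34)
6P: (10, 34) + (24, 66). λ = (66 - 34)/(24 - 10) ≡ 32/14 mod 67. 14⁻¹ ≡ 24 (mod 67) since 14·24 = 336 ≡ 1, so λ ≡ 31.
  x = λ² - 10 - 24 = 961 - 34 ≡ 56; y = λ·(10 - 56) - 34 ≡ 14. → (56, 14)
7P: (56, 14) + (24, 66). λ = (66 - 14)/(24 - 56) ≡ 52/35 mod 67. 35⁻¹ ≡ 23 (mod 67) since 35·23 = 805 ≡ 1, so λ ≡ 57.
  x = λ² - 56 - 24 = 3249 - 80 ≡ 20; y = λ·(56 - 20) - 14 ≡ 28. → (20, 28)
8P: (20, 28) + (24, 66). λ = (66 - 28)/(24 - 20) ≡ 38/4 mod 67. 4⁻¹ ≡ 17 (mod 67), so λ ≡ 43.
  x = λ² - 20 - 24 = 1849 - 44 ≡ 63; y = λ·(20 - 63) - 28 ≡ 66. → (63, 66)
9P: (63, 66) + (24, 66). λ = (66 - 66)/(24 - 63) ≡ 0/28 mod 67. 28⁻¹ ≡ 12 (mod 67), so λ ≡ 0.
  x = λ² - 63 - 24 = 0 - 87 ≡ 47; y = λ·(63 - 47) - 66 ≡ 1. → (47, 1)
10P: (47, 1) + (24, 66). λ = (66 - 1)/(24 - 47) ≡ 65/44 mod 67. 44⁻¹ ≡ 32 (mod 67), so λ ≡ 3.
  x = λ² - 47 - 24 = 9 - 71 ≡ 5; y = λ·(47 - 5) - 1 ≡ 58. → (5, 58)
11P: (5, 58) + (24, 66). λ = (66 - 58)/(24 - 5) ≡ 8/19 mod 67. 19⁻¹ ≡ 60 (mod 67), so λ ≡ 11.
  x = λ² - 5 - 24 = 121 - 29 ≡ 25; y = λ·(5 - 25) - 58 ≡ 57. → (25, 57)
12P: (25, 57) + (24, 66). λ = (66 - 57)/(24 - 25) ≡ 9/66 mod 67. 66⁻¹ ≡ 66 (mod 67), so λ ≡ 58.
  x = λ² - 25 - 24 = 3364 - 49 ≡ 32; y = λ·(25 - 32) - 57 ≡ 6. → (32, 6)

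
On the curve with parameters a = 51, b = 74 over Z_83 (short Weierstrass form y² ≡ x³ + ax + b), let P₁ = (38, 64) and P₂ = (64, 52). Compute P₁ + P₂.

(38, 64) + (64, 52). λ = (52 - 64)/(64 - 38) ≡ 71/26 mod 83. 26⁻¹ ≡ 16 (mod 83) since 26·16 = 416 ≡ 1, so λ ≡ 57.
  x = λ² - 38 - 64 = 3249 - 102 ≡ 76; y = λ·(38 - 76) - 64 ≡ 11. → (76, 11)

(76, 11)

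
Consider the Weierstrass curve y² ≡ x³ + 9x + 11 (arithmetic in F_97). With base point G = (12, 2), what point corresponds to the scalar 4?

(79, 82)

Double-and-add on 4 = (100)₂. Start with G = (12, 2) for the leading 1-bit.
double: tangent at (12, 2): λ = (3·12² + 9)/(2·2) ≡ 53/4. 4⁻¹ ≡ 73 (mod 97), so λ ≡ 53·73 ≡ 86.
  x = λ² - 12 - 12 = 7396 - 24 ≡ 0; y = λ·(12 - 0) - 2 ≡ 60. → (0, 60)
double: tangent at (0, 60): λ = (3·0² + 9)/(2·60) ≡ 9/23. 23⁻¹ ≡ 38 (mod 97), so λ ≡ 9·38 ≡ 51.
  x = λ² - 0 - 0 = 2601 - 0 ≡ 79; y = λ·(0 - 79) - 60 ≡ 82. → (79, 82)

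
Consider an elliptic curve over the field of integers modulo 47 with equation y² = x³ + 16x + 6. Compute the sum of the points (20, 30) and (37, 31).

(20, 30) + (37, 31). λ = (31 - 30)/(37 - 20) ≡ 1/17 mod 47. 17⁻¹ ≡ 36 (mod 47) since 17·36 = 612 ≡ 1, so λ ≡ 36.
  x = λ² - 20 - 37 = 1296 - 57 ≡ 17; y = λ·(20 - 17) - 30 ≡ 31. → (17, 31)

(17, 31)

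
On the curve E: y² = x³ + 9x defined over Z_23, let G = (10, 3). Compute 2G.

tangent at (10, 3): λ = (3·10² + 9)/(2·3) ≡ 10/6. 6⁻¹ ≡ 4 (mod 23), so λ ≡ 10·4 ≡ 17.
  x = λ² - 10 - 10 = 289 - 20 ≡ 16; y = λ·(10 - 16) - 3 ≡ 10. → (16, 10)

(16, 10)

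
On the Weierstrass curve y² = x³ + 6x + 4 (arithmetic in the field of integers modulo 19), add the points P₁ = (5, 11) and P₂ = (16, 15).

(5, 11) + (16, 15). λ = (15 - 11)/(16 - 5) ≡ 4/11 mod 19. 11⁻¹ ≡ 7 (mod 19), so λ ≡ 9.
  x = λ² - 5 - 16 = 81 - 21 ≡ 3; y = λ·(5 - 3) - 11 ≡ 7. → (3, 7)

(3, 7)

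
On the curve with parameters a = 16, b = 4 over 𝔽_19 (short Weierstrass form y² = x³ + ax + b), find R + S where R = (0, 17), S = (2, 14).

(0, 17) + (2, 14). λ = (14 - 17)/(2 - 0) ≡ 16/2 mod 19. 2⁻¹ ≡ 10 (mod 19) since 2·10 = 20 ≡ 1, so λ ≡ 8.
  x = λ² - 0 - 2 = 64 - 2 ≡ 5; y = λ·(0 - 5) - 17 ≡ 0. → (5, 0)

(5, 0)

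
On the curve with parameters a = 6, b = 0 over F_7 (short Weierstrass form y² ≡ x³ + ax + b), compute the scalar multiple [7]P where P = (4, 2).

(4, 5)

Double-and-add on 7 = (111)₂. Start with P = (4, 2) for the leading 1-bit.
double: tangent at (4, 2): λ = (3·4² + 6)/(2·2) ≡ 5/4. 4⁻¹ ≡ 2 (mod 7) since 4·2 = 8 ≡ 1, so λ ≡ 5·2 ≡ 3.
  x = λ² - 4 - 4 = 9 - 8 ≡ 1; y = λ·(4 - 1) - 2 ≡ 0. → (1, 0)
add P: (1, 0) + (4, 2). λ = (2 - 0)/(4 - 1) ≡ 2/3 mod 7. 3⁻¹ ≡ 5 (mod 7), so λ ≡ 3.
  x = λ² - 1 - 4 = 9 - 5 ≡ 4; y = λ·(1 - 4) - 0 ≡ 5. → (4, 5)
double: tangent at (4, 5): λ = (3·4² + 6)/(2·5) ≡ 5/3. 3⁻¹ ≡ 5 (mod 7) since 3·5 = 15 ≡ 1, so λ ≡ 5·5 ≡ 4.
  x = λ² - 4 - 4 = 16 - 8 ≡ 1; y = λ·(4 - 1) - 5 ≡ 0. → (1, 0)
add P: (1, 0) + (4, 2). λ = (2 - 0)/(4 - 1) ≡ 2/3 mod 7. 3⁻¹ ≡ 5 (mod 7), so λ ≡ 3.
  x = λ² - 1 - 4 = 9 - 5 ≡ 4; y = λ·(1 - 4) - 0 ≡ 5. → (4, 5)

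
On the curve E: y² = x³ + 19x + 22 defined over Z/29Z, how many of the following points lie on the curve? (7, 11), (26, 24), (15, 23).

(7, 11): 11² ≡ 5, rhs ≡ 5 → on.
(26, 24): 24² ≡ 25, rhs ≡ 25 → on.
(15, 23): 23² ≡ 7, rhs ≡ 28 → off.

2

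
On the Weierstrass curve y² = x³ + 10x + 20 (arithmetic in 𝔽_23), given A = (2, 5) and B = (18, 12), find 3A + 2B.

(11, 14)

First 3A:
Repeated addition: build up to 3A.
2A: tangent at (2, 5): λ = (3·2² + 10)/(2·5) ≡ 22/10. 10⁻¹ ≡ 7 (mod 23), so λ ≡ 22·7 ≡ 16.
  x = λ² - 2 - 2 = 256 - 4 ≡ 22; y = λ·(2 - 22) - 5 ≡ 20. → (22, 20)
3A: (22, 20) + (2, 5). λ = (5 - 20)/(2 - 22) ≡ 8/3 mod 23. 3⁻¹ ≡ 8 (mod 23) since 3·8 = 24 ≡ 1, so λ ≡ 18.
  x = λ² - 22 - 2 = 324 - 24 ≡ 1; y = λ·(22 - 1) - 20 ≡ 13. → (1, 13)
3A = (1, 13).
Next 2B:
Repeated addition: build up to 2B.
2B: tangent at (18, 12): λ = (3·18² + 10)/(2·12) ≡ 16/1. 1⁻¹ ≡ 1 (mod 23) since 1·1 = 1 ≡ 1, so λ ≡ 16·1 ≡ 16.
  x = λ² - 18 - 18 = 256 - 36 ≡ 13; y = λ·(18 - 13) - 12 ≡ 22. → (13, 22)
2B = (13, 22).
Finally 3A + 2B:
(1, 13) + (13, 22). λ = (22 - 13)/(13 - 1) ≡ 9/12 mod 23. 12⁻¹ ≡ 2 (mod 23) since 12·2 = 24 ≡ 1, so λ ≡ 18.
  x = λ² - 1 - 13 = 324 - 14 ≡ 11; y = λ·(1 - 11) - 13 ≡ 14. → (11, 14)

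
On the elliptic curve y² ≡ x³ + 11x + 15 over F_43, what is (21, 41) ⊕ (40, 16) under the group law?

(39, 37)

(21, 41) + (40, 16). λ = (16 - 41)/(40 - 21) ≡ 18/19 mod 43. 19⁻¹ ≡ 34 (mod 43) since 19·34 = 646 ≡ 1, so λ ≡ 10.
  x = λ² - 21 - 40 = 100 - 61 ≡ 39; y = λ·(21 - 39) - 41 ≡ 37. → (39, 37)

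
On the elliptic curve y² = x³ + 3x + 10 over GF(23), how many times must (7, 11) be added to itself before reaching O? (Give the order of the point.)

2P: tangent at (7, 11): λ = (3·7² + 3)/(2·11) ≡ 12/22. 22⁻¹ ≡ 22 (mod 23), so λ ≡ 12·22 ≡ 11.
  x = λ² - 7 - 7 = 121 - 14 ≡ 15; y = λ·(7 - 15) - 11 ≡ 16. → (15, 16)
3P: (15, 16) + (7, 11). λ = (11 - 16)/(7 - 15) ≡ 18/15 mod 23. 15⁻¹ ≡ 20 (mod 23) since 15·20 = 300 ≡ 1, so λ ≡ 15.
  x = λ² - 15 - 7 = 225 - 22 ≡ 19; y = λ·(15 - 19) - 16 ≡ 16. → (19, 16)
4P: (19, 16) + (7, 11). λ = (11 - 16)/(7 - 19) ≡ 18/11 mod 23. 11⁻¹ ≡ 21 (mod 23), so λ ≡ 10.
  x = λ² - 19 - 7 = 100 - 26 ≡ 5; y = λ·(19 - 5) - 16 ≡ 9. → (5, 9)
5P: (5, 9) + (7, 11). λ = (11 - 9)/(7 - 5) ≡ 2/2 mod 23. 2⁻¹ ≡ 12 (mod 23) since 2·12 = 24 ≡ 1, so λ ≡ 1.
  x = λ² - 5 - 7 = 1 - 12 ≡ 12; y = λ·(5 - 12) - 9 ≡ 7. → (12, 7)
6P: (12, 7) + (7, 11). λ = (11 - 7)/(7 - 12) ≡ 4/18 mod 23. 18⁻¹ ≡ 9 (mod 23), so λ ≡ 13.
  x = λ² - 12 - 7 = 169 - 19 ≡ 12; y = λ·(12 - 12) - 7 ≡ 16. → (12, 16)
7P: (12, 16) + (7, 11). λ = (11 - 16)/(7 - 12) ≡ 18/18 mod 23. 18⁻¹ ≡ 9 (mod 23) since 18·9 = 162 ≡ 1, so λ ≡ 1.
  x = λ² - 12 - 7 = 1 - 19 ≡ 5; y = λ·(12 - 5) - 16 ≡ 14. → (5, 14)
8P: (5, 14) + (7, 11). λ = (11 - 14)/(7 - 5) ≡ 20/2 mod 23. 2⁻¹ ≡ 12 (mod 23) since 2·12 = 24 ≡ 1, so λ ≡ 10.
  x = λ² - 5 - 7 = 100 - 12 ≡ 19; y = λ·(5 - 19) - 14 ≡ 7. → (19, 7)
9P: (19, 7) + (7, 11). λ = (11 - 7)/(7 - 19) ≡ 4/11 mod 23. 11⁻¹ ≡ 21 (mod 23), so λ ≡ 15.
  x = λ² - 19 - 7 = 225 - 26 ≡ 15; y = λ·(19 - 15) - 7 ≡ 7. → (15, 7)
10P: (15, 7) + (7, 11). λ = (11 - 7)/(7 - 15) ≡ 4/15 mod 23. 15⁻¹ ≡ 20 (mod 23), so λ ≡ 11.
  x = λ² - 15 - 7 = 121 - 22 ≡ 7; y = λ·(15 - 7) - 7 ≡ 12. → (7, 12)
11P: (7, 12) + (7, 11): same x and y₁ ≡ -y₂, so the sum is O.
11P = O, so the order is 11.

11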